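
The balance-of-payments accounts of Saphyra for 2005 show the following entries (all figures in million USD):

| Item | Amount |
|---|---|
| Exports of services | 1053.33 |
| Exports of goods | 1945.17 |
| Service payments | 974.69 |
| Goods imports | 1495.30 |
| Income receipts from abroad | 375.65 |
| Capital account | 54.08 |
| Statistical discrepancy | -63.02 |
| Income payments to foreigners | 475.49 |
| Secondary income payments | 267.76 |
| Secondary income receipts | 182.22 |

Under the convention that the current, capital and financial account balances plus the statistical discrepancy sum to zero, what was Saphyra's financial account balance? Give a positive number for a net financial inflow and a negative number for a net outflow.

Goods balance = 1945.17 - 1495.30 = 449.87
Services balance = 1053.33 - 974.69 = 78.64
Trade balance (goods + services) = 449.87 + 78.64 = 528.51
Net primary income = 375.65 - 475.49 = -99.84
Net secondary income = 182.22 - 267.76 = -85.54
Current account = 528.51 + (-99.84) + (-85.54) = 343.13
Financial account = -(343.13 + 54.08 + (-63.02)) = -334.19

-334.19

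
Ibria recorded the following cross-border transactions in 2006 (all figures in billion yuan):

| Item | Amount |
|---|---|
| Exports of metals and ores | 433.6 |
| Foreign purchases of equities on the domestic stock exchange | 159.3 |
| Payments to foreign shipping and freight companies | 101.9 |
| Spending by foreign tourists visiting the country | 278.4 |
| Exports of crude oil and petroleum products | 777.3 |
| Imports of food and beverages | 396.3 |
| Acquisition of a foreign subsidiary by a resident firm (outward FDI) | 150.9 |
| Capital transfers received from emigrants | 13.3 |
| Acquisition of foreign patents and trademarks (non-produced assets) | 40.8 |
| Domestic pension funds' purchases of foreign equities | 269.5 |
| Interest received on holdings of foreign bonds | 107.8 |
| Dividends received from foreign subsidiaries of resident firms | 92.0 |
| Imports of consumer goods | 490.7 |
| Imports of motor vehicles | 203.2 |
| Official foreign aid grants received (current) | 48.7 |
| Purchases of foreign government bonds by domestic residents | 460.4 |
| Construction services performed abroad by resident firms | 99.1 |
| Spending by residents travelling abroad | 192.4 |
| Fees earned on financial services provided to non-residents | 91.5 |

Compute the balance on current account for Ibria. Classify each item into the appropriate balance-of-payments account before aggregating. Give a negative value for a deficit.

Goods: -203.2 - 396.3 + 777.3 + 433.6 - 490.7 = 120.7
Services: -192.4 - 101.9 + 278.4 + 91.5 + 99.1 = 174.7
Primary income: 107.8 + 92.0 = 199.8
Secondary income: 48.7
Current account = 120.7 + 174.7 + 199.8 + 48.7 = 543.9
(Excluded from the current account — financial account: foreign purchases of equities on the domestic stock exchange 159.3, acquisition of a foreign subsidiary by a resident firm (outward FDI) 150.9, domestic pension funds' purchases of foreign equities 269.5, purchases of foreign government bonds by domestic residents 460.4; capital account: capital transfers received from emigrants 13.3, acquisition of foreign patents and trademarks (non-produced assets) 40.8.)

543.9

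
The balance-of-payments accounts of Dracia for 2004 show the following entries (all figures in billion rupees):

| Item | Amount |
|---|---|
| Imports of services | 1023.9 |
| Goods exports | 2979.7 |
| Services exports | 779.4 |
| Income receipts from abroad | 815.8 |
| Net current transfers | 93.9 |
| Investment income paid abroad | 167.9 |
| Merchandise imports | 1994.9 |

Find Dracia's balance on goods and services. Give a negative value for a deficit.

Goods balance = 2979.7 - 1994.9 = 984.8
Services balance = 779.4 - 1023.9 = -244.5
Trade balance (goods + services) = 984.8 + (-244.5) = 740.3

740.3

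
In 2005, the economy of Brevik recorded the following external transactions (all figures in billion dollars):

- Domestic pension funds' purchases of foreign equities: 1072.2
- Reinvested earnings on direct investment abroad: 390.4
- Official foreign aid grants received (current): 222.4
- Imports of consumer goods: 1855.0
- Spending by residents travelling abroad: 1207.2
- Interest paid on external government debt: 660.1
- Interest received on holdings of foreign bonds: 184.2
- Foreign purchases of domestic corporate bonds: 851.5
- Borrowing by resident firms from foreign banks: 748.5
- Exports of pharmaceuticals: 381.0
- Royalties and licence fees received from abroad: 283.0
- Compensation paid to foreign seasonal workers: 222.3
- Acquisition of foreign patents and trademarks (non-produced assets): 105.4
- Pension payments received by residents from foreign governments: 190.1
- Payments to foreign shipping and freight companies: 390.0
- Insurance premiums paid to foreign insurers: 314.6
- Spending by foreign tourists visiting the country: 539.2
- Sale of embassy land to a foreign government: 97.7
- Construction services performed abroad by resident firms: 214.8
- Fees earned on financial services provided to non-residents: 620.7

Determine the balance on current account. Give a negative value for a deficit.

-1623.4

Goods: -1855.0 + 381.0 = -1474.0
Services: 214.8 - 1207.2 - 314.6 + 620.7 + 283.0 + 539.2 - 390.0 = -254.1
Primary income: -660.1 + 390.4 + 184.2 - 222.3 = -307.8
Secondary income: 222.4 + 190.1 = 412.5
Current account = (-1474.0) + (-254.1) + (-307.8) + 412.5 = -1623.4
(Excluded from the current account — financial account: domestic pension funds' purchases of foreign equities 1072.2, foreign purchases of domestic corporate bonds 851.5, borrowing by resident firms from foreign banks 748.5; capital account: acquisition of foreign patents and trademarks (non-produced assets) 105.4, sale of embassy land to a foreign government 97.7.)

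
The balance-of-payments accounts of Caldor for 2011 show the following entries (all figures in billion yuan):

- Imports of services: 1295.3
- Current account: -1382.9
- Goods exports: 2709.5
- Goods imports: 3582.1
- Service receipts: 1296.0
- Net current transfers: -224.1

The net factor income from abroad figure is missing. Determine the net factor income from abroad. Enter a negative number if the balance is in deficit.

Current account = goods balance + services balance + net primary income + net secondary income
Sum of the known components = -1096.0
Net factor income from abroad = CA - (known components) = -1382.9 - (-1096.0) = -286.9

-286.9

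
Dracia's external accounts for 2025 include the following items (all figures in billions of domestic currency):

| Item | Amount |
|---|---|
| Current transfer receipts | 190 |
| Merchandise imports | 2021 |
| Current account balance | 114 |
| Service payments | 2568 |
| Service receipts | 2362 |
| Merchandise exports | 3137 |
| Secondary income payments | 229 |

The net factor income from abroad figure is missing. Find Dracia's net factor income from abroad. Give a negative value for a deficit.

Current account = goods balance + services balance + net primary income + net secondary income
Sum of the known components = 871
Net factor income from abroad = CA - (known components) = 114 - 871 = -757

-757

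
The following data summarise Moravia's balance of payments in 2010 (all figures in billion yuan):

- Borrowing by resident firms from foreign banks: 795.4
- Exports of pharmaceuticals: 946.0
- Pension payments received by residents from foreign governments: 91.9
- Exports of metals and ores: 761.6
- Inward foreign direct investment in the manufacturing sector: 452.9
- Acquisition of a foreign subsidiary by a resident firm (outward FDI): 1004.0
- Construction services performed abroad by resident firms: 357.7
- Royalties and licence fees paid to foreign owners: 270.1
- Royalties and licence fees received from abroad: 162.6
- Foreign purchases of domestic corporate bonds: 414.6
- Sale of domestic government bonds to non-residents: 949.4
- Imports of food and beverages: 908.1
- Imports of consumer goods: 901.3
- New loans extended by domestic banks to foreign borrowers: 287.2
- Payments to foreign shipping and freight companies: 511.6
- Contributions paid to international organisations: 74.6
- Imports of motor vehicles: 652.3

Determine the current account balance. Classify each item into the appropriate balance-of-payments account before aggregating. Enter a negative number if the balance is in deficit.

-998.2

Goods: -908.1 + 761.6 - 652.3 + 946.0 - 901.3 = -754.1
Services: -511.6 + 162.6 - 270.1 + 357.7 = -261.4
Secondary income: -74.6 + 91.9 = 17.3
Current account = (-754.1) + (-261.4) + 17.3 = -998.2
(Excluded from the current account — financial account: borrowing by resident firms from foreign banks 795.4, inward foreign direct investment in the manufacturing sector 452.9, acquisition of a foreign subsidiary by a resident firm (outward FDI) 1004.0, foreign purchases of domestic corporate bonds 414.6, sale of domestic government bonds to non-residents 949.4, new loans extended by domestic banks to foreign borrowers 287.2.)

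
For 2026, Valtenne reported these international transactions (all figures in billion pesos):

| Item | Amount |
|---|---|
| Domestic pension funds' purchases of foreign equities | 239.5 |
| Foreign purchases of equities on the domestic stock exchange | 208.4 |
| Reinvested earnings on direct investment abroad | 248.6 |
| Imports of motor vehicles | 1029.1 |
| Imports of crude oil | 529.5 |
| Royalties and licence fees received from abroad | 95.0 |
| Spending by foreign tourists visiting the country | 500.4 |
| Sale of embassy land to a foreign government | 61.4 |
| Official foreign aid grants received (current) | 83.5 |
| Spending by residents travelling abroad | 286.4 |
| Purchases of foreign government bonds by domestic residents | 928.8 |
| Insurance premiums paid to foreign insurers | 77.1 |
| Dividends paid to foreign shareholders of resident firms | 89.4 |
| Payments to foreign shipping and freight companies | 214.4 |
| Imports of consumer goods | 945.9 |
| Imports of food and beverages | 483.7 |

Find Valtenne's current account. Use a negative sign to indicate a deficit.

Goods: -1029.1 - 945.9 - 529.5 - 483.7 = -2988.2
Services: 500.4 - 214.4 - 77.1 - 286.4 + 95.0 = 17.5
Primary income: -89.4 + 248.6 = 159.2
Secondary income: 83.5
Current account = (-2988.2) + 17.5 + 159.2 + 83.5 = -2728.0
(Excluded from the current account — financial account: domestic pension funds' purchases of foreign equities 239.5, foreign purchases of equities on the domestic stock exchange 208.4, purchases of foreign government bonds by domestic residents 928.8; capital account: sale of embassy land to a foreign government 61.4.)

-2728.0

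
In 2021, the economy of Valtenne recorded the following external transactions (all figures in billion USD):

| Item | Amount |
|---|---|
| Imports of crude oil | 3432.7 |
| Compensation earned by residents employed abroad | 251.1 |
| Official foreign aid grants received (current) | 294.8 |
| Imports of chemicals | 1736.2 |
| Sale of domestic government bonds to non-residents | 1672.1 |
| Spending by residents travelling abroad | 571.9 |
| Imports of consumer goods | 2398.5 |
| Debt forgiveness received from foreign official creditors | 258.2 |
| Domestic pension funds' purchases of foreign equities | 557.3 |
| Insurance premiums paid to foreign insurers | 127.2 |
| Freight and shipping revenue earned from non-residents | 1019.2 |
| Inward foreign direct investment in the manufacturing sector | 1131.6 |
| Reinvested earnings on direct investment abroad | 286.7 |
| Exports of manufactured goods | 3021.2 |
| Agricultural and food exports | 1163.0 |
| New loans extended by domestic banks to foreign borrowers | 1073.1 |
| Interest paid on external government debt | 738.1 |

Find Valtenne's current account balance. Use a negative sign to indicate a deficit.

-2968.6

Goods: 1163.0 - 2398.5 - 3432.7 - 1736.2 + 3021.2 = -3383.2
Services: -127.2 + 1019.2 - 571.9 = 320.1
Primary income: -738.1 + 286.7 + 251.1 = -200.3
Secondary income: 294.8
Current account = (-3383.2) + 320.1 + (-200.3) + 294.8 = -2968.6
(Excluded from the current account — financial account: sale of domestic government bonds to non-residents 1672.1, domestic pension funds' purchases of foreign equities 557.3, inward foreign direct investment in the manufacturing sector 1131.6, new loans extended by domestic banks to foreign borrowers 1073.1; capital account: debt forgiveness received from foreign official creditors 258.2.)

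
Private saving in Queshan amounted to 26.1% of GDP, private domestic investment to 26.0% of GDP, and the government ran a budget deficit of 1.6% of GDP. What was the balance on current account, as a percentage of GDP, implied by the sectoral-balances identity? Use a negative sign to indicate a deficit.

By the sectoral-balances identity, CA = (S_private - I) + (T - G).
Private balance = 26.1 - 26.0 = 0.1
Government balance (T - G) = -1.6
CA = 0.1 + (-1.6) = -1.5

-1.5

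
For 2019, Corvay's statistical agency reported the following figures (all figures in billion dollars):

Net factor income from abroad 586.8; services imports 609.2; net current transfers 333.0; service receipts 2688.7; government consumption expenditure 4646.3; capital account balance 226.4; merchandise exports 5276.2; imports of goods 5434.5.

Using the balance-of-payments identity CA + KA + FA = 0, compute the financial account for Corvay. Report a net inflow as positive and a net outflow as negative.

-3067.4

Goods balance = 5276.2 - 5434.5 = -158.3
Services balance = 2688.7 - 609.2 = 2079.5
Trade balance (goods + services) = -158.3 + 2079.5 = 1921.2
Net primary income = 586.8
Net secondary income = 333.0
Current account = 1921.2 + 586.8 + 333.0 = 2841.0
Financial account = -(2841.0 + 226.4) = -3067.4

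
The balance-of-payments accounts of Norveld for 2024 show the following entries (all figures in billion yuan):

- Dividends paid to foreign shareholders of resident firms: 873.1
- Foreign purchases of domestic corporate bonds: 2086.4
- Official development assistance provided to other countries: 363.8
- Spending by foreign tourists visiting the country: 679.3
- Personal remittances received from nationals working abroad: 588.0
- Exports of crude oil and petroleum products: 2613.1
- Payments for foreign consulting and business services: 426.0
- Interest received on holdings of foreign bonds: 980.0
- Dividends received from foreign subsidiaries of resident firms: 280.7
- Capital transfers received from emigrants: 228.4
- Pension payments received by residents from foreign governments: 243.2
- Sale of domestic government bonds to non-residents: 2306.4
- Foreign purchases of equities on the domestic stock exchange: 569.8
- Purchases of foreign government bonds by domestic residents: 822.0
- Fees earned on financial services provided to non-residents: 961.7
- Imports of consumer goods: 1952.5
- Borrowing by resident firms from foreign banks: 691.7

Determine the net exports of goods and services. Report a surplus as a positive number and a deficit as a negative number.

Goods: -1952.5 + 2613.1 = 660.6
Services: 961.7 + 679.3 - 426.0 = 1215.0
Trade balance = 660.6 + 1215.0 = 1875.6
(Excluded from the trade balance — primary income: dividends paid to foreign shareholders of resident firms 873.1, interest received on holdings of foreign bonds 980.0, dividends received from foreign subsidiaries of resident firms 280.7; financial account: foreign purchases of domestic corporate bonds 2086.4, sale of domestic government bonds to non-residents 2306.4, foreign purchases of equities on the domestic stock exchange 569.8, purchases of foreign government bonds by domestic residents 822.0, borrowing by resident firms from foreign banks 691.7; secondary income: official development assistance provided to other countries 363.8, personal remittances received from nationals working abroad 588.0, pension payments received by residents from foreign governments 243.2; capital account: capital transfers received from emigrants 228.4.)

1875.6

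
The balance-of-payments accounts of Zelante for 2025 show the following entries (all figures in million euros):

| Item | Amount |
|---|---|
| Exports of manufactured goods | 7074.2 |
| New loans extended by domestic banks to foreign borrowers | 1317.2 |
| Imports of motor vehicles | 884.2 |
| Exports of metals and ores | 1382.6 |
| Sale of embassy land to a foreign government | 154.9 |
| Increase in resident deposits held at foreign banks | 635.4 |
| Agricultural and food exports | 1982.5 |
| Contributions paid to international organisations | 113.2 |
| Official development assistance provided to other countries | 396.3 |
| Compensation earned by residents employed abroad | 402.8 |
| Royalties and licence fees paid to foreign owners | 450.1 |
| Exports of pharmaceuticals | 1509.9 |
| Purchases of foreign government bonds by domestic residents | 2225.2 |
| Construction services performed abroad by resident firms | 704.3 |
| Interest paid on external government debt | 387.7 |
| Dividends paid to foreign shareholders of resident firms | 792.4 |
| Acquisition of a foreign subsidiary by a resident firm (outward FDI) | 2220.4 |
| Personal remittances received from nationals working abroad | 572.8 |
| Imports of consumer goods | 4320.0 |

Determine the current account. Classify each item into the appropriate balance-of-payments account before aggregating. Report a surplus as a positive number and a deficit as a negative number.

Goods: 7074.2 + 1382.6 - 4320.0 - 884.2 + 1509.9 + 1982.5 = 6745.0
Services: 704.3 - 450.1 = 254.2
Primary income: 402.8 - 792.4 - 387.7 = -777.3
Secondary income: -113.2 - 396.3 + 572.8 = 63.3
Current account = 6745.0 + 254.2 + (-777.3) + 63.3 = 6285.2
(Excluded from the current account — financial account: new loans extended by domestic banks to foreign borrowers 1317.2, increase in resident deposits held at foreign banks 635.4, purchases of foreign government bonds by domestic residents 2225.2, acquisition of a foreign subsidiary by a resident firm (outward FDI) 2220.4; capital account: sale of embassy land to a foreign government 154.9.)

6285.2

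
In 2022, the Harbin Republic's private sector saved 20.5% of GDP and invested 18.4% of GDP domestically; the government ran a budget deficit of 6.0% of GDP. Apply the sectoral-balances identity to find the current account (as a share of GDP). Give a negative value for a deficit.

-3.9

By the sectoral-balances identity, CA = (S_private - I) + (T - G).
Private balance = 20.5 - 18.4 = 2.1
Government balance (T - G) = -6.0
CA = 2.1 + (-6.0) = -3.9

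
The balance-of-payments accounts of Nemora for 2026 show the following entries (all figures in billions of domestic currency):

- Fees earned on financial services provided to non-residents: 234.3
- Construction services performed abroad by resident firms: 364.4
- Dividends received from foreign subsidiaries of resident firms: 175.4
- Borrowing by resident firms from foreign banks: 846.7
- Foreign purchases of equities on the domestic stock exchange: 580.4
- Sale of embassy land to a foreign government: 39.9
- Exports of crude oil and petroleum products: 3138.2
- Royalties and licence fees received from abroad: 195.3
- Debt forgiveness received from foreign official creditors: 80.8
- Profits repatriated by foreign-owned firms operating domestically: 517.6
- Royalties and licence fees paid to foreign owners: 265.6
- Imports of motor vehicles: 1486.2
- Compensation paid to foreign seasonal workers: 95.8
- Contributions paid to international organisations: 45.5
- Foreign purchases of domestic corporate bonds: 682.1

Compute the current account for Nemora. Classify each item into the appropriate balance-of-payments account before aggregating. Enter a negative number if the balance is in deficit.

1696.9

Goods: 3138.2 - 1486.2 = 1652.0
Services: -265.6 + 364.4 + 234.3 + 195.3 = 528.4
Primary income: -517.6 + 175.4 - 95.8 = -438.0
Secondary income: -45.5
Current account = 1652.0 + 528.4 + (-438.0) + (-45.5) = 1696.9
(Excluded from the current account — financial account: borrowing by resident firms from foreign banks 846.7, foreign purchases of equities on the domestic stock exchange 580.4, foreign purchases of domestic corporate bonds 682.1; capital account: sale of embassy land to a foreign government 39.9, debt forgiveness received from foreign official creditors 80.8.)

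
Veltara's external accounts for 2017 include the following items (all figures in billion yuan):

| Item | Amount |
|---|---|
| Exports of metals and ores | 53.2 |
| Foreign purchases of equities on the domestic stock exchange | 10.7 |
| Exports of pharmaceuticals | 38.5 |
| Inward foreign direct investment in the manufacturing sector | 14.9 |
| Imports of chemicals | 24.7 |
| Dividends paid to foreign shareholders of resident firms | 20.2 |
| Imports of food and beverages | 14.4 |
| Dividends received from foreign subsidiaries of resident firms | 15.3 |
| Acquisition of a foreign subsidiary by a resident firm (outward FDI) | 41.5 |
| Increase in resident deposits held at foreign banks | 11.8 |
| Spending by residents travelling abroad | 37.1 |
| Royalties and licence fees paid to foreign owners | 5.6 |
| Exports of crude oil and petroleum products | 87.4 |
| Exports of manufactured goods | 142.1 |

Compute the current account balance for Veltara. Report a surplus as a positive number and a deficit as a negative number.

234.5

Goods: -24.7 + 53.2 + 87.4 + 38.5 - 14.4 + 142.1 = 282.1
Services: -37.1 - 5.6 = -42.7
Primary income: 15.3 - 20.2 = -4.9
Current account = 282.1 + (-42.7) + (-4.9) = 234.5
(Excluded from the current account — financial account: foreign purchases of equities on the domestic stock exchange 10.7, inward foreign direct investment in the manufacturing sector 14.9, acquisition of a foreign subsidiary by a resident firm (outward FDI) 41.5, increase in resident deposits held at foreign banks 11.8.)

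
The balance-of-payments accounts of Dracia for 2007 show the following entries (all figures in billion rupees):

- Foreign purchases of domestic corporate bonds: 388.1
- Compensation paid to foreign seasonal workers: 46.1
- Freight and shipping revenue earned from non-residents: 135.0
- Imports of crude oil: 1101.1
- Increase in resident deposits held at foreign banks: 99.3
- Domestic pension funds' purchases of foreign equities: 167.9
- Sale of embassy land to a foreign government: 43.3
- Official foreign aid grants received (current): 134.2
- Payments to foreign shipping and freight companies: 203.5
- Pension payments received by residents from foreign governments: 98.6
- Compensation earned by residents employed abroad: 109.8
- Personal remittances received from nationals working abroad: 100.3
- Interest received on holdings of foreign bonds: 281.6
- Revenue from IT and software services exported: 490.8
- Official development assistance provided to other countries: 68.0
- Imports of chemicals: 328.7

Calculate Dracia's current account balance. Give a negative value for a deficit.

-397.1

Goods: -328.7 - 1101.1 = -1429.8
Services: 135.0 - 203.5 + 490.8 = 422.3
Primary income: 281.6 - 46.1 + 109.8 = 345.3
Secondary income: 100.3 + 98.6 - 68.0 + 134.2 = 265.1
Current account = (-1429.8) + 422.3 + 345.3 + 265.1 = -397.1
(Excluded from the current account — financial account: foreign purchases of domestic corporate bonds 388.1, increase in resident deposits held at foreign banks 99.3, domestic pension funds' purchases of foreign equities 167.9; capital account: sale of embassy land to a foreign government 43.3.)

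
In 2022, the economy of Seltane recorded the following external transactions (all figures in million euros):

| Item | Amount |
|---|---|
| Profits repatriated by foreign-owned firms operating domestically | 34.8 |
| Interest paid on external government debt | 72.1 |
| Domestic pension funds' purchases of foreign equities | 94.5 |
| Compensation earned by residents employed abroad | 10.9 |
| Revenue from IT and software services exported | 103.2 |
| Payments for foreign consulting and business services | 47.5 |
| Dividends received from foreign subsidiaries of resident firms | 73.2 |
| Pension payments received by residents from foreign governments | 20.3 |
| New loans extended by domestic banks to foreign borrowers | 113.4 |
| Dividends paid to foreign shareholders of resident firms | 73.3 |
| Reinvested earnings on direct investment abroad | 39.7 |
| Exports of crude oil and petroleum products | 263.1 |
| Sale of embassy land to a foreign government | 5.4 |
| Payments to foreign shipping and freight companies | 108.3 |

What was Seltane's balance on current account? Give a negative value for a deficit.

Goods: 263.1
Services: -108.3 + 103.2 - 47.5 = -52.6
Primary income: -73.3 + 73.2 - 34.8 + 39.7 + 10.9 - 72.1 = -56.4
Secondary income: 20.3
Current account = 263.1 + (-52.6) + (-56.4) + 20.3 = 174.4
(Excluded from the current account — financial account: domestic pension funds' purchases of foreign equities 94.5, new loans extended by domestic banks to foreign borrowers 113.4; capital account: sale of embassy land to a foreign government 5.4.)

174.4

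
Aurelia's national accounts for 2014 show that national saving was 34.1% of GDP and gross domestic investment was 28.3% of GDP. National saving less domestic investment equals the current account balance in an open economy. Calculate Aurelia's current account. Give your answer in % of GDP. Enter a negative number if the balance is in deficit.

5.8

CA = S - I = 34.1 - 28.3 = 5.8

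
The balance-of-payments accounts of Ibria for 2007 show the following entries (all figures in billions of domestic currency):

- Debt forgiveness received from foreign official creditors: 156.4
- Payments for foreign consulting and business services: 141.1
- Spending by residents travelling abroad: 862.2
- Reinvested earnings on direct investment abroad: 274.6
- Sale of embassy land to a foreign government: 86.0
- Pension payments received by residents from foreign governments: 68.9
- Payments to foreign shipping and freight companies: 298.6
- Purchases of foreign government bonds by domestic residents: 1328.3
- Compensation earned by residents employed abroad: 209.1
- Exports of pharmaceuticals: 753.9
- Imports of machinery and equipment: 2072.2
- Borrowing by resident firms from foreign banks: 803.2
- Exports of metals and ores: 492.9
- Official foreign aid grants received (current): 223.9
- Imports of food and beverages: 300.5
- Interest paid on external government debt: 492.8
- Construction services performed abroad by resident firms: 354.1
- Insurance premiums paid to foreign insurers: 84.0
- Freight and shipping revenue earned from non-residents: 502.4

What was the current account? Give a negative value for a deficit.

-1371.6

Goods: -300.5 + 492.9 - 2072.2 + 753.9 = -1125.9
Services: -298.6 - 141.1 + 354.1 - 862.2 + 502.4 - 84.0 = -529.4
Primary income: -492.8 + 209.1 + 274.6 = -9.1
Secondary income: 223.9 + 68.9 = 292.8
Current account = (-1125.9) + (-529.4) + (-9.1) + 292.8 = -1371.6
(Excluded from the current account — capital account: debt forgiveness received from foreign official creditors 156.4, sale of embassy land to a foreign government 86.0; financial account: purchases of foreign government bonds by domestic residents 1328.3, borrowing by resident firms from foreign banks 803.2.)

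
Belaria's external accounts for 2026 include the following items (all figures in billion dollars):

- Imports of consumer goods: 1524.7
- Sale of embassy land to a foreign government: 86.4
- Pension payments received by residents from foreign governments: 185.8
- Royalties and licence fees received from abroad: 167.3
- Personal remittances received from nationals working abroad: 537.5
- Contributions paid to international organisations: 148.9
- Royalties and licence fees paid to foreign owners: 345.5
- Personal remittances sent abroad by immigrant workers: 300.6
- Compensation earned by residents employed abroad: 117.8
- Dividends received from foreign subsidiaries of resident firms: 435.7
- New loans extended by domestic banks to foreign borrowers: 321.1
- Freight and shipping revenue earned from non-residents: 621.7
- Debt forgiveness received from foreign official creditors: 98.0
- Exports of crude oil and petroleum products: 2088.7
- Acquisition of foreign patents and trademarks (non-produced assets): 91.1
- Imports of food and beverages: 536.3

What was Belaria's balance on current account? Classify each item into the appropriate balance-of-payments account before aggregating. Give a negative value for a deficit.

1298.5

Goods: -1524.7 + 2088.7 - 536.3 = 27.7
Services: 167.3 + 621.7 - 345.5 = 443.5
Primary income: 435.7 + 117.8 = 553.5
Secondary income: -300.6 + 537.5 + 185.8 - 148.9 = 273.8
Current account = 27.7 + 443.5 + 553.5 + 273.8 = 1298.5
(Excluded from the current account — capital account: sale of embassy land to a foreign government 86.4, debt forgiveness received from foreign official creditors 98.0, acquisition of foreign patents and trademarks (non-produced assets) 91.1; financial account: new loans extended by domestic banks to foreign borrowers 321.1.)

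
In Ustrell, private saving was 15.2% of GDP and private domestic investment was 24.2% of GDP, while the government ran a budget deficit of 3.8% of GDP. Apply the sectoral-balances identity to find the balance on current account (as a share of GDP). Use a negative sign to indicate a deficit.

By the sectoral-balances identity, CA = (S_private - I) + (T - G).
Private balance = 15.2 - 24.2 = -9.0
Government balance (T - G) = -3.8
CA = -9.0 + (-3.8) = -12.8

-12.8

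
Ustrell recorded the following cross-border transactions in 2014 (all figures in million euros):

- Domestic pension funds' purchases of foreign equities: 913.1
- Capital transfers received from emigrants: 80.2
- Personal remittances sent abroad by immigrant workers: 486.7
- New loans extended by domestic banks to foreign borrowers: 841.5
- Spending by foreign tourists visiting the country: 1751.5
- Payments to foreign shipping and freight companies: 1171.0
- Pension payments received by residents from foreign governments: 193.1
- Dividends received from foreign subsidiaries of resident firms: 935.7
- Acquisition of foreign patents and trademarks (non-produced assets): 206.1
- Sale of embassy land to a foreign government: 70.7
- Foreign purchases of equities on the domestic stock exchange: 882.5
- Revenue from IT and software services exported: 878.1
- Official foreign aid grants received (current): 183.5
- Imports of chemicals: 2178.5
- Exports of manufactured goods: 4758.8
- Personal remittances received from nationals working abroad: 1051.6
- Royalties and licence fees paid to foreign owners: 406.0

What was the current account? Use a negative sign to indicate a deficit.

Goods: -2178.5 + 4758.8 = 2580.3
Services: -406.0 + 1751.5 + 878.1 - 1171.0 = 1052.6
Primary income: 935.7
Secondary income: 193.1 + 1051.6 + 183.5 - 486.7 = 941.5
Current account = 2580.3 + 1052.6 + 935.7 + 941.5 = 5510.1
(Excluded from the current account — financial account: domestic pension funds' purchases of foreign equities 913.1, new loans extended by domestic banks to foreign borrowers 841.5, foreign purchases of equities on the domestic stock exchange 882.5; capital account: capital transfers received from emigrants 80.2, acquisition of foreign patents and trademarks (non-produced assets) 206.1, sale of embassy land to a foreign government 70.7.)

5510.1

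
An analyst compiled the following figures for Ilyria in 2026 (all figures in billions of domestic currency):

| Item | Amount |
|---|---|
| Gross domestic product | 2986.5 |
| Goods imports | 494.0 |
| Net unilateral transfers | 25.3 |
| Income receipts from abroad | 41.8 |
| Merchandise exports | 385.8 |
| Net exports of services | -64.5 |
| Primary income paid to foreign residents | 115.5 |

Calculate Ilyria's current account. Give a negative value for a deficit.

-221.1

Goods balance = 385.8 - 494.0 = -108.2
Services balance = -64.5
Trade balance (goods + services) = -108.2 + (-64.5) = -172.7
Net primary income = 41.8 - 115.5 = -73.7
Net secondary income = 25.3
Current account = -172.7 + (-73.7) + 25.3 = -221.1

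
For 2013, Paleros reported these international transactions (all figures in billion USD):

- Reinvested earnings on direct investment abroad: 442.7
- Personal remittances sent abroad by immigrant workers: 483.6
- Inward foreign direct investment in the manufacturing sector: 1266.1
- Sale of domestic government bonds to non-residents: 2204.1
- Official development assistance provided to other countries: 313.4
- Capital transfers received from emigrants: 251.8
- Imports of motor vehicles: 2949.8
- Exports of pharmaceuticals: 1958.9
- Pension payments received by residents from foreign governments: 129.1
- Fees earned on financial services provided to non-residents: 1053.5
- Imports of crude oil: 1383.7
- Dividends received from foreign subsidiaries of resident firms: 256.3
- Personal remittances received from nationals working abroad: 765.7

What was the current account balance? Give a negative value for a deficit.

-524.3

Goods: -2949.8 + 1958.9 - 1383.7 = -2374.6
Services: 1053.5
Primary income: 256.3 + 442.7 = 699.0
Secondary income: 765.7 - 483.6 + 129.1 - 313.4 = 97.8
Current account = (-2374.6) + 1053.5 + 699.0 + 97.8 = -524.3
(Excluded from the current account — financial account: inward foreign direct investment in the manufacturing sector 1266.1, sale of domestic government bonds to non-residents 2204.1; capital account: capital transfers received from emigrants 251.8.)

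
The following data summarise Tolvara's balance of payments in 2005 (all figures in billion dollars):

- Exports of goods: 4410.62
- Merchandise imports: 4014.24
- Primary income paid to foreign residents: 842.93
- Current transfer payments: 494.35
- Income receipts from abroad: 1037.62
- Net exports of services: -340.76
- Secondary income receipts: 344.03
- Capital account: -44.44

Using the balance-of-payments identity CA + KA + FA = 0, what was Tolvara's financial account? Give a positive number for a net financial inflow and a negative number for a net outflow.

Goods balance = 4410.62 - 4014.24 = 396.38
Services balance = -340.76
Trade balance (goods + services) = 396.38 + (-340.76) = 55.62
Net primary income = 1037.62 - 842.93 = 194.69
Net secondary income = 344.03 - 494.35 = -150.32
Current account = 55.62 + 194.69 + (-150.32) = 99.99
Financial account = -(99.99 + (-44.44)) = -55.55

-55.55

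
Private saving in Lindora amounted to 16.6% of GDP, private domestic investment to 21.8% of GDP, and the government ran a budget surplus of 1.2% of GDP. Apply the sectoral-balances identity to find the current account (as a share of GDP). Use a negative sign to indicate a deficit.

By the sectoral-balances identity, CA = (S_private - I) + (T - G).
Private balance = 16.6 - 21.8 = -5.2
Government balance (T - G) = 1.2
CA = -5.2 + 1.2 = -4.0

-4.0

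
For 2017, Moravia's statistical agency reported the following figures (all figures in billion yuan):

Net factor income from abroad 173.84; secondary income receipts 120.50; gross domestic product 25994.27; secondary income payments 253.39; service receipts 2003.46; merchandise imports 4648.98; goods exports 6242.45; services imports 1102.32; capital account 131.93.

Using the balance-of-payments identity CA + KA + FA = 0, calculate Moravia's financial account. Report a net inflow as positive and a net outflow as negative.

Goods balance = 6242.45 - 4648.98 = 1593.47
Services balance = 2003.46 - 1102.32 = 901.14
Trade balance (goods + services) = 1593.47 + 901.14 = 2494.61
Net primary income = 173.84
Net secondary income = 120.50 - 253.39 = -132.89
Current account = 2494.61 + 173.84 + (-132.89) = 2535.56
Financial account = -(2535.56 + 131.93) = -2667.49

-2667.49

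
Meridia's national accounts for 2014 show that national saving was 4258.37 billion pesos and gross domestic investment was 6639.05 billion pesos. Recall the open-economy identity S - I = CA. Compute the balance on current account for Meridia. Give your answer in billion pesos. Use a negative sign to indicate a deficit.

S - I = CA (net lending to the rest of the world).
CA = S - I = 4258.37 - 6639.05 = -2380.68

-2380.68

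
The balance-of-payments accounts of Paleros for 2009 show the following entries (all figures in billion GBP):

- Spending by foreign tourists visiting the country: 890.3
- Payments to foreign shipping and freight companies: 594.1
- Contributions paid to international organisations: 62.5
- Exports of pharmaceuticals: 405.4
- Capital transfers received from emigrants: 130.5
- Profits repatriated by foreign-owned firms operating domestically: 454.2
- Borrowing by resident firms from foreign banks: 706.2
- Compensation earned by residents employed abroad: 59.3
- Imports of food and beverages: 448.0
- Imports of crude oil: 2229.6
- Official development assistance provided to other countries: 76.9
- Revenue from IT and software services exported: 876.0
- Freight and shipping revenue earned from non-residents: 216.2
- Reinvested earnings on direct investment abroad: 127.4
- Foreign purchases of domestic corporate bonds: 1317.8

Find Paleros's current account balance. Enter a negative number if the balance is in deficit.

Goods: 405.4 - 448.0 - 2229.6 = -2272.2
Services: 216.2 + 890.3 - 594.1 + 876.0 = 1388.4
Primary income: 127.4 + 59.3 - 454.2 = -267.5
Secondary income: -62.5 - 76.9 = -139.4
Current account = (-2272.2) + 1388.4 + (-267.5) + (-139.4) = -1290.7
(Excluded from the current account — capital account: capital transfers received from emigrants 130.5; financial account: borrowing by resident firms from foreign banks 706.2, foreign purchases of domestic corporate bonds 1317.8.)

-1290.7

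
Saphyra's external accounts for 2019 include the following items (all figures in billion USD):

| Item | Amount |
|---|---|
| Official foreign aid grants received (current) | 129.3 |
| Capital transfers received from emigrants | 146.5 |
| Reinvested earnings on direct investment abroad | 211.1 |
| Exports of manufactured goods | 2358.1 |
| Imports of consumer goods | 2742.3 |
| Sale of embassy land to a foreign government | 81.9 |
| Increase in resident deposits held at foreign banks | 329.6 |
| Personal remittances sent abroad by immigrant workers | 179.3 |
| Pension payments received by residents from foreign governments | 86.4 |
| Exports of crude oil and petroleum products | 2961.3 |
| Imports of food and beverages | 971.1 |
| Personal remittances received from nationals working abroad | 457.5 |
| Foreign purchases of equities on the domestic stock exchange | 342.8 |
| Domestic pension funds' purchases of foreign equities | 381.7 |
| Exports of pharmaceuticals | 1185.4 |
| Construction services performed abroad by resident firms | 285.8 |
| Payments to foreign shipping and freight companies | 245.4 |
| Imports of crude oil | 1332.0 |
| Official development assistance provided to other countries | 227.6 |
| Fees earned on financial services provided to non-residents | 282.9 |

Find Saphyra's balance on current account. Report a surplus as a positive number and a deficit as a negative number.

Goods: 2358.1 - 2742.3 + 2961.3 - 971.1 + 1185.4 - 1332.0 = 1459.4
Services: -245.4 + 282.9 + 285.8 = 323.3
Primary income: 211.1
Secondary income: -179.3 - 227.6 + 457.5 + 129.3 + 86.4 = 266.3
Current account = 1459.4 + 323.3 + 211.1 + 266.3 = 2260.1
(Excluded from the current account — capital account: capital transfers received from emigrants 146.5, sale of embassy land to a foreign government 81.9; financial account: increase in resident deposits held at foreign banks 329.6, foreign purchases of equities on the domestic stock exchange 342.8, domestic pension funds' purchases of foreign equities 381.7.)

2260.1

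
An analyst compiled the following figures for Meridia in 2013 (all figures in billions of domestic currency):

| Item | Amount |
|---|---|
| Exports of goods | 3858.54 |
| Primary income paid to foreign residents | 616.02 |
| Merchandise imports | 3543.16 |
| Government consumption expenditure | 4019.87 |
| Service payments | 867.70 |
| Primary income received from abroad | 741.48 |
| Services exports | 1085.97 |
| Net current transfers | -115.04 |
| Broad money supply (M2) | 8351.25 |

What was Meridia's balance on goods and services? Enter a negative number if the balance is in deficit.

Goods balance = 3858.54 - 3543.16 = 315.38
Services balance = 1085.97 - 867.70 = 218.27
Trade balance (goods + services) = 315.38 + 218.27 = 533.65

533.65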